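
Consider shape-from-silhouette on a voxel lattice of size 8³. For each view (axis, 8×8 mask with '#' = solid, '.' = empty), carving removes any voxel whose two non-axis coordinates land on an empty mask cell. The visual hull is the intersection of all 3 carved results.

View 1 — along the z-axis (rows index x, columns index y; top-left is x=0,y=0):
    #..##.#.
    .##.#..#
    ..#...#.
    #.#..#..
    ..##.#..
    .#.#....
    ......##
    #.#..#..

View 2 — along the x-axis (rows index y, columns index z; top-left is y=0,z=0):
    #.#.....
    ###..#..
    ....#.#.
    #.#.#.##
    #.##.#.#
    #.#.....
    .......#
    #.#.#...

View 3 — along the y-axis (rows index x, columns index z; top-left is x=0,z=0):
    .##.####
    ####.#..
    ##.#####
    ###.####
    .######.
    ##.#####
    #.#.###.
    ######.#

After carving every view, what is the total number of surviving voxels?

full grid |V| = 512
[1] z-view keeps 23 columns → grid now 184
[2] x-view keeps 24 columns → grid now 64
[3] y-view keeps 50 columns → grid now 49

remaining voxels: 49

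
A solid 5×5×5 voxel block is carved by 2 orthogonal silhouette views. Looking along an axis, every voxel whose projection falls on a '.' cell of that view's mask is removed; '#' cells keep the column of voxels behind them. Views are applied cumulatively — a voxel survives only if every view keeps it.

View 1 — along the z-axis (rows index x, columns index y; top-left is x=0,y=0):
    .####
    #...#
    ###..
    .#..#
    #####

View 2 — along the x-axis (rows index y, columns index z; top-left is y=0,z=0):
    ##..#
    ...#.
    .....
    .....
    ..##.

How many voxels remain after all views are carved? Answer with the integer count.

full grid |V| = 125
after view 1 [z-axis, 16 of 25 cells solid] → remaining = 80
after view 2 [x-axis, 6 of 25 cells solid] → remaining = 21

remaining voxels: 21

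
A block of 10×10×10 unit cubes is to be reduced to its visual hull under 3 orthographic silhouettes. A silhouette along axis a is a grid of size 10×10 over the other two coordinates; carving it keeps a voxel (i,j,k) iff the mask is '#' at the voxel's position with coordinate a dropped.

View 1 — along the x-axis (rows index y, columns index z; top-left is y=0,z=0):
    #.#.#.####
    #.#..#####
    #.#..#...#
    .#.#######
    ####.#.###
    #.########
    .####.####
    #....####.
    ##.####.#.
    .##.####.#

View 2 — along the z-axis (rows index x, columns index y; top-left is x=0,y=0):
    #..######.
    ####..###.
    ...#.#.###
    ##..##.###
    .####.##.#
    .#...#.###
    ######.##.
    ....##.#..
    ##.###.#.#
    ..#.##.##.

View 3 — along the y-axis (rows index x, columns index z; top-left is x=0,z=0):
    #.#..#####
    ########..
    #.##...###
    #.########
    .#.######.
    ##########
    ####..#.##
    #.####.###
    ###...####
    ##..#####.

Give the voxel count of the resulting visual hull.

|visual hull| = 325

start: 10×10×10 = 1000 voxels
step 1: project along x, AND mask (70/100) → |grid| = 700
step 2: project along z, AND mask (61/100) → |grid| = 427
step 3: project along y, AND mask (76/100) → |grid| = 325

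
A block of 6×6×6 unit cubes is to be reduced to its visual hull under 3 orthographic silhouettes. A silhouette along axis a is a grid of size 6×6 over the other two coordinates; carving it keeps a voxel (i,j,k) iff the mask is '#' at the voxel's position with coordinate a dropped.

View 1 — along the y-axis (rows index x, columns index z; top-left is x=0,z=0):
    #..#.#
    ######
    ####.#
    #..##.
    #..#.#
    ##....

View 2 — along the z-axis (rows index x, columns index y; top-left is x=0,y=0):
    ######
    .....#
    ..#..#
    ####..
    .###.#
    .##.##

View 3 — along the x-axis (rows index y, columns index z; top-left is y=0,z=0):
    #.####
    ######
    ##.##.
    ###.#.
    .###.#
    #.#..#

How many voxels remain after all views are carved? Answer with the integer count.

47 voxels

initial block: 6^3 = 216
  1. axis=1 (XZ plane), |mask|=22  ⇒  voxels=132
  2. axis=2 (XY plane), |mask|=21  ⇒  voxels=66
  3. axis=0 (YZ plane), |mask|=26  ⇒  voxels=47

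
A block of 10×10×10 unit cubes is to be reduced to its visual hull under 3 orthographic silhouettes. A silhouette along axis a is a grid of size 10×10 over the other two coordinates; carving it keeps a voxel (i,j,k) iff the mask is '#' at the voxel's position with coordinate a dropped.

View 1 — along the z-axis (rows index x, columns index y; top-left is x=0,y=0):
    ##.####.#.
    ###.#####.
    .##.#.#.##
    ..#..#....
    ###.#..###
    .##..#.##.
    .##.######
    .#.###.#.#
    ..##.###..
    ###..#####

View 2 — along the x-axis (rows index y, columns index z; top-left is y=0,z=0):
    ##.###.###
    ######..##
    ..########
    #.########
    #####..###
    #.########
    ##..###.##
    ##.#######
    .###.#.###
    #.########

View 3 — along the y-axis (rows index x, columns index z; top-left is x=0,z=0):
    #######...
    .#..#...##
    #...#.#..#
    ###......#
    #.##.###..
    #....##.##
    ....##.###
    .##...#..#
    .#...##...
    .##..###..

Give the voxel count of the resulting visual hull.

voxel count = 237

start: 10×10×10 = 1000 voxels
after view 1 [z-axis, 62 of 100 cells solid] → remaining = 620
after view 2 [x-axis, 82 of 100 cells solid] → remaining = 506
after view 3 [y-axis, 47 of 100 cells solid] → remaining = 237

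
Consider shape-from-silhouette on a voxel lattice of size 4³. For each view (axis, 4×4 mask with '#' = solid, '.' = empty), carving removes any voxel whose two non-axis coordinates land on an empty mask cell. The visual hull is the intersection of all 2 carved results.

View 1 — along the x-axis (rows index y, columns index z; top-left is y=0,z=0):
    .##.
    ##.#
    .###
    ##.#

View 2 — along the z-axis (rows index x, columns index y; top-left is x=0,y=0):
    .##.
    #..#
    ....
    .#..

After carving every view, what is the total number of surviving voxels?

voxel count = 14

before carving: 64 voxels (4×4×4)
after view 1 [x-axis, 11 of 16 cells solid] → remaining = 44
after view 2 [z-axis, 5 of 16 cells solid] → remaining = 14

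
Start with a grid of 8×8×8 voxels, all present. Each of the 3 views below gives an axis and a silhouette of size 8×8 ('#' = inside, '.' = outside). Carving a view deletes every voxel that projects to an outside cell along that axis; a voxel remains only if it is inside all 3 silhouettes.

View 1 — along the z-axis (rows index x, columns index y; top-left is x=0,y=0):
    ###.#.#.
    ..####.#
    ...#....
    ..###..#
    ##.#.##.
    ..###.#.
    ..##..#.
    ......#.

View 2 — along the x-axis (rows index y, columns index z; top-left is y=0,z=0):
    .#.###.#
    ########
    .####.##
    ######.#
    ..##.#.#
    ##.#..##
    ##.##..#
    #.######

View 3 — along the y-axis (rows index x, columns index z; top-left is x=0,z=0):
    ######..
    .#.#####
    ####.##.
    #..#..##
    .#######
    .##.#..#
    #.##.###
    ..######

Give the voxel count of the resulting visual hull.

voxel count = 114

full grid |V| = 512
[1] z-view keeps 28 columns → grid now 224
[2] x-view keeps 47 columns → grid now 163
[3] y-view keeps 45 columns → grid now 114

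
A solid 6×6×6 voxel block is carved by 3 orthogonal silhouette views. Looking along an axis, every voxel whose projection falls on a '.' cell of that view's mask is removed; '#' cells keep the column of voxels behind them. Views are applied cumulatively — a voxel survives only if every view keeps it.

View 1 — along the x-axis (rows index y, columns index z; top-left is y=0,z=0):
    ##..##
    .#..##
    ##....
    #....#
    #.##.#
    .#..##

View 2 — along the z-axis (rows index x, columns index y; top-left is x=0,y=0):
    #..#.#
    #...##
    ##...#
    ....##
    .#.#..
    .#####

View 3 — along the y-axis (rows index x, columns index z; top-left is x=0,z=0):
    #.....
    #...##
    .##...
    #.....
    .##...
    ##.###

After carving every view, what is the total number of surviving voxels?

before carving: 216 voxels (6×6×6)
V1 x: intersect with YZ mask (18 set) -- 108 left
V2 z: intersect with XY mask (18 set) -- 56 left
V3 y: intersect with XZ mask (14 set) -- 27 left

|visual hull| = 27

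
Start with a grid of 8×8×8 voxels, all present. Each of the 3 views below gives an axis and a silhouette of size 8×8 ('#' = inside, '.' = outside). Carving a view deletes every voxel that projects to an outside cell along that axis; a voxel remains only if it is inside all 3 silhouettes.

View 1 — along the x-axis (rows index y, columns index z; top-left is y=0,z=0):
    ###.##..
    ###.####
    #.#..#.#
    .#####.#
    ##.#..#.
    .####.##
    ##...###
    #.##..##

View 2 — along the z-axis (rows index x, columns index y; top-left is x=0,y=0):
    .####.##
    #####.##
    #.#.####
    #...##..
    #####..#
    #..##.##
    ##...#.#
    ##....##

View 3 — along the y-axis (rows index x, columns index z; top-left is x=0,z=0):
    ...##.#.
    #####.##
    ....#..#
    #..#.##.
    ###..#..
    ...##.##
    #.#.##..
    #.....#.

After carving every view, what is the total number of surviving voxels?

remaining voxels: 101

before carving: 512 voxels (8×8×8)
[1] x-view keeps 42 columns → grid now 336
[2] z-view keeps 41 columns → grid now 212
[3] y-view keeps 30 columns → grid now 101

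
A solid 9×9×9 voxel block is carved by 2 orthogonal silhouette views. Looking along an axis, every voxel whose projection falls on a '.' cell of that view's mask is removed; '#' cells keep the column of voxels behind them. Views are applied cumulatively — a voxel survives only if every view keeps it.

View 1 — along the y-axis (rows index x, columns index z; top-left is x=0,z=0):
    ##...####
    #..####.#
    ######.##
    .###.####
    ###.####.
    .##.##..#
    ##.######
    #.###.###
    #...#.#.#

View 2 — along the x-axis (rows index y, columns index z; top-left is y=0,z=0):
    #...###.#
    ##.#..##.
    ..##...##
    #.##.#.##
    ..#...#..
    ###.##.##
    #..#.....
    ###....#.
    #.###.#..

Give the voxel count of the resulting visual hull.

before carving: 729 voxels (9×9×9)
[1] y-view keeps 58 columns → grid now 522
[2] x-view keeps 40 columns → grid now 254

voxel count = 254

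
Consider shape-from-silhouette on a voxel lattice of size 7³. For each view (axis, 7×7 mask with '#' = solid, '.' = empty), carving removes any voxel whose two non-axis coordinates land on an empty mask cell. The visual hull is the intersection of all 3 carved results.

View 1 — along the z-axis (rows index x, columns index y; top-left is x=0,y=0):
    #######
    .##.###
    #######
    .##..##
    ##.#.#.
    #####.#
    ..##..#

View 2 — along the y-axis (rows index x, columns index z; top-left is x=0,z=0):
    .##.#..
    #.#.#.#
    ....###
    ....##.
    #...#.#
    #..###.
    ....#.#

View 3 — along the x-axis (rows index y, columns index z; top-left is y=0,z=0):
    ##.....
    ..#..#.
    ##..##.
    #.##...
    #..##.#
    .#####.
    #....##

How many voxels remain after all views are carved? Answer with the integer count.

initial block: 7^3 = 343
[1] z-view keeps 36 columns → grid now 252
[2] y-view keeps 21 columns → grid now 112
[3] x-view keeps 23 columns → grid now 51

voxel count = 51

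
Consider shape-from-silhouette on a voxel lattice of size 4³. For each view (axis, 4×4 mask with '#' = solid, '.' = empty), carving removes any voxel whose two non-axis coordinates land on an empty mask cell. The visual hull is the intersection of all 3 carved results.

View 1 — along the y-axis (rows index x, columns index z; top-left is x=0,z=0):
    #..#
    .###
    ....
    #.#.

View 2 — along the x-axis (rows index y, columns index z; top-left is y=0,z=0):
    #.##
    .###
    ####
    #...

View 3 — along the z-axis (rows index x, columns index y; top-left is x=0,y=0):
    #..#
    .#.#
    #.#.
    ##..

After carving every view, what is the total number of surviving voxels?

voxel count = 9

start: 4×4×4 = 64 voxels
V1 y: intersect with XZ mask (7 set) -- 28 left
V2 x: intersect with YZ mask (11 set) -- 20 left
V3 z: intersect with XY mask (8 set) -- 9 left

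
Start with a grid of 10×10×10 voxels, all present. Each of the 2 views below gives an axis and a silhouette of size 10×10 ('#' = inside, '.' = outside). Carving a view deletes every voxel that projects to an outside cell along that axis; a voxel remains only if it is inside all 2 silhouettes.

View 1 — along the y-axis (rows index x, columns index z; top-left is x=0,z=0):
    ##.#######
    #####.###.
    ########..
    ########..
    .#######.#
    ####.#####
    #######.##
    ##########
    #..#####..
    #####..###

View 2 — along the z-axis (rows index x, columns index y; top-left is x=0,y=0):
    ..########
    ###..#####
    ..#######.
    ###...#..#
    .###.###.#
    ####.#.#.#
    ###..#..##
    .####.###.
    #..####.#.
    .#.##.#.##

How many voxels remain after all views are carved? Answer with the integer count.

|visual hull| = 559

before carving: 1000 voxels (10×10×10)
step 1: project along y, AND mask (83/100) → |grid| = 830
step 2: project along z, AND mask (67/100) → |grid| = 559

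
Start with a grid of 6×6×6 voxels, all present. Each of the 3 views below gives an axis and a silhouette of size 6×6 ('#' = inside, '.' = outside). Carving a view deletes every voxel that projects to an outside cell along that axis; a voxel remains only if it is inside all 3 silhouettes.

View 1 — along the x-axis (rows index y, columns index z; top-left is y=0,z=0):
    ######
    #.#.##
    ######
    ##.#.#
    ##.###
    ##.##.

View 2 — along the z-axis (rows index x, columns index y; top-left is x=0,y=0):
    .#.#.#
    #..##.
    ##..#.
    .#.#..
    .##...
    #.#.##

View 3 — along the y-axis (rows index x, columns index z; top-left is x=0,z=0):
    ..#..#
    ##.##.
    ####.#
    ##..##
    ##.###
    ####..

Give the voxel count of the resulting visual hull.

initial block: 6^3 = 216
[1] x-view keeps 29 columns → grid now 174
[2] z-view keeps 17 columns → grid now 81
[3] y-view keeps 24 columns → grid now 54

54 voxels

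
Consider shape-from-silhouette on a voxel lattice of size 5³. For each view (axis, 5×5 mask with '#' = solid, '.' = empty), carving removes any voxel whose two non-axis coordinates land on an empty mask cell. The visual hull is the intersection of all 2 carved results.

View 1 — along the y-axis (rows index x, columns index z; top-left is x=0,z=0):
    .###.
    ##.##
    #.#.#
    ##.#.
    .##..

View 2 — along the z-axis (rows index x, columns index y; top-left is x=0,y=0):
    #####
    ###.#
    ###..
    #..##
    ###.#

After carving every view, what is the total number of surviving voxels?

full grid |V| = 125
[1] y-view keeps 15 columns → grid now 75
[2] z-view keeps 19 columns → grid now 57

voxel count = 57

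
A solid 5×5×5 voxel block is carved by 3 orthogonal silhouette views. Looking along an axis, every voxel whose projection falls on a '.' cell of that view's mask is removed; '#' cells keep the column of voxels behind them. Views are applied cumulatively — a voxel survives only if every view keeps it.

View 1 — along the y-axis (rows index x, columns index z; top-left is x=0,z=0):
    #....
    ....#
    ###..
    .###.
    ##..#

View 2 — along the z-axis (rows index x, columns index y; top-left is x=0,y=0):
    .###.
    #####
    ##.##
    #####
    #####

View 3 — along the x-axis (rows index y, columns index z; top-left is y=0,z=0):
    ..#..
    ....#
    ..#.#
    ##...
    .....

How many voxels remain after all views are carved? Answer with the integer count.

start: 5×5×5 = 125 voxels
[1] y-view keeps 11 columns → grid now 55
[2] z-view keeps 22 columns → grid now 50
[3] x-view keeps 6 columns → grid now 13

13 voxels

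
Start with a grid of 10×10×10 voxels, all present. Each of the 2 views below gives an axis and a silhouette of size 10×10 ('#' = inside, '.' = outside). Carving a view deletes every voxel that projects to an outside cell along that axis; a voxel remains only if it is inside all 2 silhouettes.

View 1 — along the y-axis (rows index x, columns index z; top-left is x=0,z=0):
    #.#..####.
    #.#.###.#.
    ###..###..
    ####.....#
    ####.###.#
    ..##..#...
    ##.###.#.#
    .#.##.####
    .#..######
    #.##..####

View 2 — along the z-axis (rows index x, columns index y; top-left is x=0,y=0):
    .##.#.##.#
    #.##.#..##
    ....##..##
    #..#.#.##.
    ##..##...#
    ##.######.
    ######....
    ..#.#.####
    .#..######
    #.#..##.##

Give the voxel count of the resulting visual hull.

voxel count = 360

before carving: 1000 voxels (10×10×10)
carve view 1 (along y, XZ-mask fill 62/100): 620 voxels remain
carve view 2 (along z, XY-mask fill 59/100): 360 voxels remain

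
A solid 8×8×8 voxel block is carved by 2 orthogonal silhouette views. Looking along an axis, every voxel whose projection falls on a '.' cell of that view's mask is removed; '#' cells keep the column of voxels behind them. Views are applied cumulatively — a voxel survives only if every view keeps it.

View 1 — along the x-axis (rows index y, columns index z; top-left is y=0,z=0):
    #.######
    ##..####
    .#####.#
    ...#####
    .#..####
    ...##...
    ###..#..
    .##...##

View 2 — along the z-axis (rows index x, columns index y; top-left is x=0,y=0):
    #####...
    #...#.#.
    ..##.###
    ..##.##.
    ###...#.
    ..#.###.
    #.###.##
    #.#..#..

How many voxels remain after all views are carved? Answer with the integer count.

169 voxels

start: 8×8×8 = 512 voxels
V1 x: intersect with YZ mask (39 set) -- 312 left
V2 z: intersect with XY mask (34 set) -- 169 left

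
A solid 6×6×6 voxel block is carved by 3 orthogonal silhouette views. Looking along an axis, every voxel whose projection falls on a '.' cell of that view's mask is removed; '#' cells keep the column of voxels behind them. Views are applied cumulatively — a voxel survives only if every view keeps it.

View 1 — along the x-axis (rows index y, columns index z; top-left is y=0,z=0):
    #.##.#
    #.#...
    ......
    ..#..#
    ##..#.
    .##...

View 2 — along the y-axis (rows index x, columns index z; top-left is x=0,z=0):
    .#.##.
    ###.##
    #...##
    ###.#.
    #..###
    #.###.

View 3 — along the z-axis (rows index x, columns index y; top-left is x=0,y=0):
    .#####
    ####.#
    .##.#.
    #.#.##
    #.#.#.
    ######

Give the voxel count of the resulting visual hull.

start: 6×6×6 = 216 voxels
step 1: project along x, AND mask (13/36) → |grid| = 78
step 2: project along y, AND mask (23/36) → |grid| = 48
step 3: project along z, AND mask (26/36) → |grid| = 36

36 voxels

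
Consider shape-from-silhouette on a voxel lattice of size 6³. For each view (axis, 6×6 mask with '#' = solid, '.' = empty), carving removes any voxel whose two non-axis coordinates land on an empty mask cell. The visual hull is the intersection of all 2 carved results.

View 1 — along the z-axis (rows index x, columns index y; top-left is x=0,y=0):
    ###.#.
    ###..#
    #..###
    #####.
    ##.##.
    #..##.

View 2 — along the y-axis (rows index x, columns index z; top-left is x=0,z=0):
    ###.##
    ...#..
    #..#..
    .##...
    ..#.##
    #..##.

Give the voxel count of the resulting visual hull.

63 voxels

before carving: 216 voxels (6×6×6)
step 1: project along z, AND mask (24/36) → |grid| = 144
step 2: project along y, AND mask (16/36) → |grid| = 63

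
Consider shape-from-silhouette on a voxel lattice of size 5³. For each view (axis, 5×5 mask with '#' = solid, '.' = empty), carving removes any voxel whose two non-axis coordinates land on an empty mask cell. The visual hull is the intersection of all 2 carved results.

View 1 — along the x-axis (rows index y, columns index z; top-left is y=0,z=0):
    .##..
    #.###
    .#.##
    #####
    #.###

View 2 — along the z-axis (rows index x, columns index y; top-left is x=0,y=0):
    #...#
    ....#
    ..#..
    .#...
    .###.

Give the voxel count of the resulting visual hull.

initial block: 5^3 = 125
V1 x: intersect with YZ mask (18 set) -- 90 left
V2 z: intersect with XY mask (8 set) -- 29 left

voxel count = 29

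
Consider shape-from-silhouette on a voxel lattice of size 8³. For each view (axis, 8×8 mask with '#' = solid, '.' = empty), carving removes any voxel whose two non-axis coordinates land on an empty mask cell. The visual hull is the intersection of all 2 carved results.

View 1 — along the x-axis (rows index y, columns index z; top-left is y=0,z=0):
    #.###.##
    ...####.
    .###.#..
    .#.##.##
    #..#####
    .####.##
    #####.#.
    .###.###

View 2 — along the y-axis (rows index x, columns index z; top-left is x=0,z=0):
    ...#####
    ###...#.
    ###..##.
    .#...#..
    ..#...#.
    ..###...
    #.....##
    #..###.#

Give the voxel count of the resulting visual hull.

|visual hull| = 155

before carving: 512 voxels (8×8×8)
step 1: project along x, AND mask (43/64) → |grid| = 344
step 2: project along y, AND mask (29/64) → |grid| = 155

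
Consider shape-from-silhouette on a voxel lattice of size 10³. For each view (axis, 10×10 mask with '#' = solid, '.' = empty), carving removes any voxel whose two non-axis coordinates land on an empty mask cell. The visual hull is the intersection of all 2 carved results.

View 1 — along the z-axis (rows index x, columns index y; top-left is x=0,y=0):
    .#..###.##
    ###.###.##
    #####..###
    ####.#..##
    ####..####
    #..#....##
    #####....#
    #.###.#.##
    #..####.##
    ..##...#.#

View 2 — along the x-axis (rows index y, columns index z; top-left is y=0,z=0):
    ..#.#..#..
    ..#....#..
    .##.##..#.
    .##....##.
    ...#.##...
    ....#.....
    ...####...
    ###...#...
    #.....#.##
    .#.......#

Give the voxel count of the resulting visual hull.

before carving: 1000 voxels (10×10×10)
carve view 1 (along z, XY-mask fill 65/100): 650 voxels remain
carve view 2 (along x, YZ-mask fill 32/100): 209 voxels remain

209 voxels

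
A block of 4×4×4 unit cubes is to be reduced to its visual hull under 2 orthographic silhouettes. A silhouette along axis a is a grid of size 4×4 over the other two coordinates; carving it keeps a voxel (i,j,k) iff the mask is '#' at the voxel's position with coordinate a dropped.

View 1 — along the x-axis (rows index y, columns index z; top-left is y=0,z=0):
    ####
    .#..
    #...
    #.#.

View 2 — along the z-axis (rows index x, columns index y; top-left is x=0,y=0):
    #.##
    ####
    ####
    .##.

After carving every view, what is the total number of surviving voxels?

|visual hull| = 25

before carving: 64 voxels (4×4×4)
V1 x: intersect with YZ mask (8 set) -- 32 left
V2 z: intersect with XY mask (13 set) -- 25 left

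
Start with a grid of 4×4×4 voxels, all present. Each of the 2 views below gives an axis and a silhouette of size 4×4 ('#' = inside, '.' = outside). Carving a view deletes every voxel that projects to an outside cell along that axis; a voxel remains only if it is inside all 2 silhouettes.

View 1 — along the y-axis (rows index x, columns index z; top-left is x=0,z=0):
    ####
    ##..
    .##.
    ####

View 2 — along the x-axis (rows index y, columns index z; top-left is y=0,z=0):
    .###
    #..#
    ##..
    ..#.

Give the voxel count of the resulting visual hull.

start: 4×4×4 = 64 voxels
V1 y: intersect with XZ mask (12 set) -- 48 left
V2 x: intersect with YZ mask (8 set) -- 24 left

24 voxels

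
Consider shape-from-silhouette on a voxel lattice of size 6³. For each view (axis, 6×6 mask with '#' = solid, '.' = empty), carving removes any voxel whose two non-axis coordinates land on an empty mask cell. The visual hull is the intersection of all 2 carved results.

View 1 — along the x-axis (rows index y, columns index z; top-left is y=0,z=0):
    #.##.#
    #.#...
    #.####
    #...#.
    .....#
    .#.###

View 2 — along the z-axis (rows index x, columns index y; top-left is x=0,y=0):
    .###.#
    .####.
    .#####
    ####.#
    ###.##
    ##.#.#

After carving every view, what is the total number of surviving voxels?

initial block: 6^3 = 216
  1. axis=0 (YZ plane), |mask|=18  ⇒  voxels=108
  2. axis=2 (XY plane), |mask|=27  ⇒  voxels=82

|visual hull| = 82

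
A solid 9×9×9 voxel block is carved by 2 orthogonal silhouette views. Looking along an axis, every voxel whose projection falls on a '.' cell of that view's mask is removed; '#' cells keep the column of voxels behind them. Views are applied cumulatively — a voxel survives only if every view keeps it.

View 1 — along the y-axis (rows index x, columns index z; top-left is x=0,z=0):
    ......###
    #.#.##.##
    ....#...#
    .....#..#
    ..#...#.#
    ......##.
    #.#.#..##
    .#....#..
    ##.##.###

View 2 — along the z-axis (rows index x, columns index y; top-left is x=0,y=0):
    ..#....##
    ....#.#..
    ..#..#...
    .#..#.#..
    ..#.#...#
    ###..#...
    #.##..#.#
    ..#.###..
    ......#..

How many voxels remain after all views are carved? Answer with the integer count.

88 voxels

full grid |V| = 729
carve view 1 (along y, XZ-mask fill 32/81): 288 voxels remain
carve view 2 (along z, XY-mask fill 27/81): 88 voxels remain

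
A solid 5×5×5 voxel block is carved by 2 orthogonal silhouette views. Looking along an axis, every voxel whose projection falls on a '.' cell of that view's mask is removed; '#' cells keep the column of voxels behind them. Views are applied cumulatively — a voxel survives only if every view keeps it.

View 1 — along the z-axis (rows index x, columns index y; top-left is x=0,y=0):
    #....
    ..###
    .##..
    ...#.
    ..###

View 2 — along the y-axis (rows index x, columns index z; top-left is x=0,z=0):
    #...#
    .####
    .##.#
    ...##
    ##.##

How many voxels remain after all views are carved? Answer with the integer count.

before carving: 125 voxels (5×5×5)
V1 z: intersect with XY mask (10 set) -- 50 left
V2 y: intersect with XZ mask (15 set) -- 34 left

remaining voxels: 34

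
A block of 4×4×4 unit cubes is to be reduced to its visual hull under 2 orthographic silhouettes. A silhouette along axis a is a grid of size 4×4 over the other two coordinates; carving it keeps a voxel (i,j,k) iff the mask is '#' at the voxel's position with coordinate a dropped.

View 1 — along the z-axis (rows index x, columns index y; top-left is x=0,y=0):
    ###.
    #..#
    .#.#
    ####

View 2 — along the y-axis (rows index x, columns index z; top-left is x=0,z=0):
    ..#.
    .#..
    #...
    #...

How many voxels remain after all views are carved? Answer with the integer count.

11 voxels

full grid |V| = 64
V1 z: intersect with XY mask (11 set) -- 44 left
V2 y: intersect with XZ mask (4 set) -- 11 left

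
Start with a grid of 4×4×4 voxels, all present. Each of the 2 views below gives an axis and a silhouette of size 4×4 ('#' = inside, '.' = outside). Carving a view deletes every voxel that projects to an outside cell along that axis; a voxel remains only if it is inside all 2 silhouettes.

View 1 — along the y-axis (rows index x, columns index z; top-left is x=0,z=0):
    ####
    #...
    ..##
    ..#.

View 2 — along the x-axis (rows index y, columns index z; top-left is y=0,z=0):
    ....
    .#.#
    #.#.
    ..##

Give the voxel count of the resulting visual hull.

full grid |V| = 64
  1. axis=1 (XZ plane), |mask|=8  ⇒  voxels=32
  2. axis=0 (YZ plane), |mask|=6  ⇒  voxels=13

voxel count = 13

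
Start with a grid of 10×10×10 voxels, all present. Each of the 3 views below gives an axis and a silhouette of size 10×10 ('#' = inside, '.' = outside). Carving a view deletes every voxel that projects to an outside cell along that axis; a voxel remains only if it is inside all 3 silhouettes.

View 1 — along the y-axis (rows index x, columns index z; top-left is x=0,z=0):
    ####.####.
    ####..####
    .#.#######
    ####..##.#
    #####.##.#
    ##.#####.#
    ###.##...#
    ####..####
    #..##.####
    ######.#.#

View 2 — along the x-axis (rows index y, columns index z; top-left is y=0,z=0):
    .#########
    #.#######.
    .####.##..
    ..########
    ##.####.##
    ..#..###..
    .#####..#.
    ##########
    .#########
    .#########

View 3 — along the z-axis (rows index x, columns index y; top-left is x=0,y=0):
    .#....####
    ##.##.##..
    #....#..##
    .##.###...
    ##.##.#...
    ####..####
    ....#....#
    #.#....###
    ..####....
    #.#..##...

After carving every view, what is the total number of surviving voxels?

280 voxels

full grid |V| = 1000
carve view 1 (along y, XZ-mask fill 76/100): 760 voxels remain
carve view 2 (along x, YZ-mask fill 77/100): 571 voxels remain
carve view 3 (along z, XY-mask fill 48/100): 280 voxels remain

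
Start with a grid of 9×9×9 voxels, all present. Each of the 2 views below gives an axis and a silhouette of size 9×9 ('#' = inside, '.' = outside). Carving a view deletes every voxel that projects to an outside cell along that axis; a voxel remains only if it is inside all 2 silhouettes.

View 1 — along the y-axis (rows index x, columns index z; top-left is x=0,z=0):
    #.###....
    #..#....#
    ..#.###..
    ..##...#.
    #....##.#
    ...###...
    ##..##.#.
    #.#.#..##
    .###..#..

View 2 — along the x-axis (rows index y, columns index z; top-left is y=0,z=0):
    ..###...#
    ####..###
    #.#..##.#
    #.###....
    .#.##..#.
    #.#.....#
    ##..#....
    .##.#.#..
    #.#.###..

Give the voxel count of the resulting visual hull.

initial block: 9^3 = 729
step 1: project along y, AND mask (35/81) → |grid| = 315
step 2: project along x, AND mask (39/81) → |grid| = 161

remaining voxels: 161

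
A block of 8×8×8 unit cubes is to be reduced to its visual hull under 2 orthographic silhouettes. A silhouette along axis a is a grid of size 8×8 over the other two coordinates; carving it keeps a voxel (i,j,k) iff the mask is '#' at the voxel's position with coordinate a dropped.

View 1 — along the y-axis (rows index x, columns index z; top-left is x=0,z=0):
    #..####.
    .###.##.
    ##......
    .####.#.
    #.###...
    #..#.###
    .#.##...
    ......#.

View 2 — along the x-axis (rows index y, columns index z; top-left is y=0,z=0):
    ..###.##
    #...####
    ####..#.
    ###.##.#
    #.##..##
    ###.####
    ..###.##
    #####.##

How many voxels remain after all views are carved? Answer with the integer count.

166 voxels

start: 8×8×8 = 512 voxels
step 1: project along y, AND mask (30/64) → |grid| = 240
step 2: project along x, AND mask (45/64) → |grid| = 166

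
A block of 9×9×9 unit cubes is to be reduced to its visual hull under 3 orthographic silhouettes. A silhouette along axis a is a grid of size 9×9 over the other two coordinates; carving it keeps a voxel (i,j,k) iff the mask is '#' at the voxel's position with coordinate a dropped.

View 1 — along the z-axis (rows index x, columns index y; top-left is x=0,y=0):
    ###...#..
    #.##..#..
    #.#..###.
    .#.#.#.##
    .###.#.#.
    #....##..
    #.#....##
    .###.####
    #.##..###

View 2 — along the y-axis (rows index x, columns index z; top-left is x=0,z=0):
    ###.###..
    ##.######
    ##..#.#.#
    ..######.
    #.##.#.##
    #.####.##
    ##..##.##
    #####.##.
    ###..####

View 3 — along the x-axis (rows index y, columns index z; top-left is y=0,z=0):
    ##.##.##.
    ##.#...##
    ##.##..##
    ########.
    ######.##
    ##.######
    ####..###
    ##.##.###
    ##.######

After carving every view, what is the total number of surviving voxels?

210 voxels

start: 9×9×9 = 729 voxels
step 1: project along z, AND mask (43/81) → |grid| = 387
step 2: project along y, AND mask (58/81) → |grid| = 277
step 3: project along x, AND mask (63/81) → |grid| = 210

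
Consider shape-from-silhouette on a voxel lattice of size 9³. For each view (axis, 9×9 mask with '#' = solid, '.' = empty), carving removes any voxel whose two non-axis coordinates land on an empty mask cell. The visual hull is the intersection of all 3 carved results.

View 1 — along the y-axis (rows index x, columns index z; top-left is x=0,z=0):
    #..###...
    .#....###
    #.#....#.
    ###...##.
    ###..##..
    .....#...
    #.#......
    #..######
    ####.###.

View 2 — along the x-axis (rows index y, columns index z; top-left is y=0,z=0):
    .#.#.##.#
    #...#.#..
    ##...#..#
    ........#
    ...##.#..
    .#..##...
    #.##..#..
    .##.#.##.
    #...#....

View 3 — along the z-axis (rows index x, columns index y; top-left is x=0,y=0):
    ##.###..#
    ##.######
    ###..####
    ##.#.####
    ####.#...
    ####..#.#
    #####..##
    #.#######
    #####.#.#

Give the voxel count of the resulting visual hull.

initial block: 9^3 = 729
  1. axis=1 (XZ plane), |mask|=38  ⇒  voxels=342
  2. axis=0 (YZ plane), |mask|=30  ⇒  voxels=124
  3. axis=2 (XY plane), |mask|=61  ⇒  voxels=94

94 voxels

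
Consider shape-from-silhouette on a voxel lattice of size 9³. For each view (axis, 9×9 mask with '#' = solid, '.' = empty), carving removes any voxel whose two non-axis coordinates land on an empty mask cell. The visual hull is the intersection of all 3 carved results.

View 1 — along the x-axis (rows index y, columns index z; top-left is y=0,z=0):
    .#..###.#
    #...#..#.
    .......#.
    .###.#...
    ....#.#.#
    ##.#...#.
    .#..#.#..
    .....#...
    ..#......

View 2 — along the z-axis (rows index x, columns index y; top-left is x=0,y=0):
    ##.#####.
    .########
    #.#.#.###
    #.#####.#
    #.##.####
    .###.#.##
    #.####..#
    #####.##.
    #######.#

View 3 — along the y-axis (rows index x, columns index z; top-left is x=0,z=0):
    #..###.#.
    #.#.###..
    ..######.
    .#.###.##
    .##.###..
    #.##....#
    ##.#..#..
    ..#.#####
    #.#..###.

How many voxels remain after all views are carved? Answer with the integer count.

before carving: 729 voxels (9×9×9)
after view 1 [x-axis, 25 of 81 cells solid] → remaining = 225
after view 2 [z-axis, 62 of 81 cells solid] → remaining = 173
after view 3 [y-axis, 46 of 81 cells solid] → remaining = 103

103 voxels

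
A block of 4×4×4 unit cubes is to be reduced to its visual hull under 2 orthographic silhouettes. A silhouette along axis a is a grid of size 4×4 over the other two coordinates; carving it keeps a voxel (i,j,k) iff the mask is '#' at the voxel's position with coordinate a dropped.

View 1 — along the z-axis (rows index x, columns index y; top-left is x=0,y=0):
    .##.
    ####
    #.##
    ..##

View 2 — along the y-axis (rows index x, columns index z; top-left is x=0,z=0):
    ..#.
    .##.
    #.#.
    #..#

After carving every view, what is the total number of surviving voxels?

20 voxels

full grid |V| = 64
after view 1 [z-axis, 11 of 16 cells solid] → remaining = 44
after view 2 [y-axis, 7 of 16 cells solid] → remaining = 20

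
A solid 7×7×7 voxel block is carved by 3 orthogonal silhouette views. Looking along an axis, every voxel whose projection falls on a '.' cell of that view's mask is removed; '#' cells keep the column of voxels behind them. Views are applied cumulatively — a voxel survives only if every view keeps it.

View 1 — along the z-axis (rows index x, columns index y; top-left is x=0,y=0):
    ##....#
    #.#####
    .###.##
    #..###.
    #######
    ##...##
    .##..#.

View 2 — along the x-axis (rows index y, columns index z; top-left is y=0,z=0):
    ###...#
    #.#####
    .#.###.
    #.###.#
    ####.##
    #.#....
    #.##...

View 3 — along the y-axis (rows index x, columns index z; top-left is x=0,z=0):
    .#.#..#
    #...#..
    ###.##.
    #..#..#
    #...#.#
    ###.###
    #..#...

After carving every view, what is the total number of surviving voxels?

start: 7×7×7 = 343 voxels
after view 1 [z-axis, 32 of 49 cells solid] → remaining = 224
after view 2 [x-axis, 30 of 49 cells solid] → remaining = 131
after view 3 [y-axis, 24 of 49 cells solid] → remaining = 65

remaining voxels: 65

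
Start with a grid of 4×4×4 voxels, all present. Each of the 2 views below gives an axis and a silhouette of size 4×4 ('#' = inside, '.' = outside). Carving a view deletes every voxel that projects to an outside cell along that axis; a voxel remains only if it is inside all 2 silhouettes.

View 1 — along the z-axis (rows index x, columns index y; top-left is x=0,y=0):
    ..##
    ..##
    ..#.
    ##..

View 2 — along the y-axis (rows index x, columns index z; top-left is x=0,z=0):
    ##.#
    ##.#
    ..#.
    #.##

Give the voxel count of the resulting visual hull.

|visual hull| = 19

full grid |V| = 64
after view 1 [z-axis, 7 of 16 cells solid] → remaining = 28
after view 2 [y-axis, 10 of 16 cells solid] → remaining = 19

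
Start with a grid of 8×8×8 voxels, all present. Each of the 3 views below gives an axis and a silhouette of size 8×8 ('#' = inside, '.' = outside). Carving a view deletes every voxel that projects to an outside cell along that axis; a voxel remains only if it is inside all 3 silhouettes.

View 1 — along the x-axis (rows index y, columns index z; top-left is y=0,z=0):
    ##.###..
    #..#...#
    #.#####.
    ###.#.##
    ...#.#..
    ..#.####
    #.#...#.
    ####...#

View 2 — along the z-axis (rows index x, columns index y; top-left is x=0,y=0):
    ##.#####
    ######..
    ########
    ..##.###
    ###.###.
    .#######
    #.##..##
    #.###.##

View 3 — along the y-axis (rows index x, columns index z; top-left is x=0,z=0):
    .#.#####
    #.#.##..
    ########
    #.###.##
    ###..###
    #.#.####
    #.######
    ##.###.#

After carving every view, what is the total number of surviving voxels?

remaining voxels: 174

initial block: 8^3 = 512
  1. axis=0 (YZ plane), |mask|=35  ⇒  voxels=280
  2. axis=2 (XY plane), |mask|=50  ⇒  voxels=222
  3. axis=1 (XZ plane), |mask|=49  ⇒  voxels=174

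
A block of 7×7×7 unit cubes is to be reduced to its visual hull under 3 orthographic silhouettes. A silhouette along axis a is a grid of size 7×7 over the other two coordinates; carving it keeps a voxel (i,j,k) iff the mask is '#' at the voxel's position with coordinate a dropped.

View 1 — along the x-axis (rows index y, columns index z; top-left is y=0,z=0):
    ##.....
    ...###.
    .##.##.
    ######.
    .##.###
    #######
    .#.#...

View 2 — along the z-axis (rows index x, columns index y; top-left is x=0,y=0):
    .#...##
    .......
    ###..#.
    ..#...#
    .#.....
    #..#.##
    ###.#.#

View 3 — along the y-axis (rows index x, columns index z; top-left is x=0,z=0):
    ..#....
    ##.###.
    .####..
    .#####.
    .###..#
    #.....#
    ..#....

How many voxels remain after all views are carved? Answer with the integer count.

|visual hull| = 24

before carving: 343 voxels (7×7×7)
step 1: project along x, AND mask (29/49) → |grid| = 203
step 2: project along z, AND mask (19/49) → |grid| = 70
step 3: project along y, AND mask (22/49) → |grid| = 24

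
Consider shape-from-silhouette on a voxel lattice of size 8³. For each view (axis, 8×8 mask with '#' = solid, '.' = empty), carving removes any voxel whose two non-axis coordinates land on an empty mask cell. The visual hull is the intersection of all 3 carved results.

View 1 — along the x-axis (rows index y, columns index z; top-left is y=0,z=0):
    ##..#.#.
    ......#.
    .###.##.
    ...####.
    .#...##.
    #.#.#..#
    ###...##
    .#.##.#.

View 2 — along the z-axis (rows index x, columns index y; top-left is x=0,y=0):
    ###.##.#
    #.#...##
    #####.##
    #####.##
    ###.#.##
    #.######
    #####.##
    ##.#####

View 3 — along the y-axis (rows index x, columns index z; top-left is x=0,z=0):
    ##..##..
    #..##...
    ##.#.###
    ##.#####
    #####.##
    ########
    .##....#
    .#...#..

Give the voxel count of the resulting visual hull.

full grid |V| = 512
  1. axis=0 (YZ plane), |mask|=30  ⇒  voxels=240
  2. axis=2 (XY plane), |mask|=51  ⇒  voxels=193
  3. axis=1 (XZ plane), |mask|=40  ⇒  voxels=125

remaining voxels: 125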